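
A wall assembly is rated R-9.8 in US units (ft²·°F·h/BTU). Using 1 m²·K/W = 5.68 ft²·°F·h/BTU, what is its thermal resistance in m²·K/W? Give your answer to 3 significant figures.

1.73 m²·K/W

R_SI = 9.8/5.68 = 1.725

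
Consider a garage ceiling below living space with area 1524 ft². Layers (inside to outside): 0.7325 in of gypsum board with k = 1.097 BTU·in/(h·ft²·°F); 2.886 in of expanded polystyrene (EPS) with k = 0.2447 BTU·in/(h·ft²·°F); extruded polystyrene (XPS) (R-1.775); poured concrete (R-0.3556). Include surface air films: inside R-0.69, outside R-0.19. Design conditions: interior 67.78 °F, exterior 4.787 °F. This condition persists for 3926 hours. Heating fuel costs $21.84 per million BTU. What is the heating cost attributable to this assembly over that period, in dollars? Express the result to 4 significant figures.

532.0 dollars

0.7325/1.097 = 0.66773
2.886/0.2447 = 11.794
R_total = 0.69 + 0.66773 + 11.794 + 1.775 + 0.3556 + 0.19 = 15.472 ft²·°F·h/BTU
Q = 1524 × (67.78 − 4.787) / 15.472 = 6204.7 BTU/h
E = 6204.7 × 3926 = 24360000 BTU
Cost = 24360000/10⁶ × 21.84 = $532.01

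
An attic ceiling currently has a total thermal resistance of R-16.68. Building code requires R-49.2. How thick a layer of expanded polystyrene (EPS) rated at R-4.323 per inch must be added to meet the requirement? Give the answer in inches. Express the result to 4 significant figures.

7.523 in

ΔR = 49.2 − 16.68 = 32.52 ft²·°F·h/BTU
L = ΔR / (R/in) = 32.52/4.323 = 7.5226 in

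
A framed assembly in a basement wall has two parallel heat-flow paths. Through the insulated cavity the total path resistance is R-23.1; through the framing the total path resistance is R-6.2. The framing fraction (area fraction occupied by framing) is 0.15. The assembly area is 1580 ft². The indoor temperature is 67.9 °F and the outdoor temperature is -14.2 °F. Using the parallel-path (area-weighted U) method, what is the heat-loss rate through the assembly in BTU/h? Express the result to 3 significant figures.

7910 BTU/h

U_eff = 0.85/23.1 + 0.15/6.2 = 0.0368 + 0.02419 = 0.06099
R_eff = 1/U_eff = 16.4 ft²·°F·h/BTU
Q = 1580 × (67.9 − (-14.2)) / 16.4 = 7912 BTU/h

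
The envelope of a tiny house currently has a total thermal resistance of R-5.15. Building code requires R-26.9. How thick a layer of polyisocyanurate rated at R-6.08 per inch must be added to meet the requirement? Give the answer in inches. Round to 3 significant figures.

3.58 in

ΔR = 26.9 − 5.15 = 21.75 ft²·°F·h/BTU
L = ΔR / (R/in) = 21.75/6.08 = 3.577 in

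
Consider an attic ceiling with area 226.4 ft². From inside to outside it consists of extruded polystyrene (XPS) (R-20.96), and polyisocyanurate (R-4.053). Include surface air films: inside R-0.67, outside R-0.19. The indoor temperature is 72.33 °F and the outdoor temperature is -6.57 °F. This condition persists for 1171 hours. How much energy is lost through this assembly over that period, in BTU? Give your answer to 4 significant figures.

808500 BTU

R_total = 0.67 + 20.96 + 4.053 + 0.19 = 25.873 ft²·°F·h/BTU
Q = 226.4 × (72.33 − (-6.57)) / 25.873 = 690.41 BTU/h
E = 690.41 × 1171 = 808470 BTU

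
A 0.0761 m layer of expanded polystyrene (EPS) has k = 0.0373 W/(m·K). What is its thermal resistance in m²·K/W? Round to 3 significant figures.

R = L/k = 0.0761/0.0373 = 2.04 m²·K/W

2.04 m²·K/W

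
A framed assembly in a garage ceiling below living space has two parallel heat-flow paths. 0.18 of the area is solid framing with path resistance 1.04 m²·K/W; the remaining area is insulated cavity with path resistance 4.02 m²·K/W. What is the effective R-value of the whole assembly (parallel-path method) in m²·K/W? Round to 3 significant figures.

U_eff = 0.82/4.02 + 0.18/1.04 = 0.204 + 0.1731 = 0.3771
R_eff = 1/U_eff = 2.652 m²·K/W

2.65 m²·K/W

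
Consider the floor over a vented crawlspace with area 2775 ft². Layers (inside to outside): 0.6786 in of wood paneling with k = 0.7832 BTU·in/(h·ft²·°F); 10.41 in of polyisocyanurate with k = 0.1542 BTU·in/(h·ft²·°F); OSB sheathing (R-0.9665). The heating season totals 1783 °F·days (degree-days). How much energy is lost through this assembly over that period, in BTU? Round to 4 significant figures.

0.6786/0.7832 = 0.86645
10.41/0.1542 = 67.51
R_total = 0.86645 + 67.51 + 0.9665 = 69.343 ft²·°F·h/BTU
E = A × HDD × 24 / R = 2775 × 1783 × 24 / 69.343 = 1712500 BTU

1712000 BTU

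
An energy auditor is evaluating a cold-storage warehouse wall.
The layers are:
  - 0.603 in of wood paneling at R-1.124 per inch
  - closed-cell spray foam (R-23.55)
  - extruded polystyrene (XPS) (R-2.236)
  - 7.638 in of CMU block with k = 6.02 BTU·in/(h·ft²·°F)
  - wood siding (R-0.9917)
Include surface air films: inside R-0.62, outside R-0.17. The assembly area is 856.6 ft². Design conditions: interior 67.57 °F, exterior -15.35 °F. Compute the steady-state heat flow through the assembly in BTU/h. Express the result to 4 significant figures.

2407 BTU/h

0.603 × 1.124 = 0.67777
7.638/6.02 = 1.2688
R_total = 0.62 + 0.67777 + 23.55 + 2.236 + 1.2688 + 0.9917 + 0.17 = 29.514 ft²·°F·h/BTU
Q = A·ΔT/R = 856.6 × (67.57 − (-15.35)) / 29.514 = 2406.6 BTU/h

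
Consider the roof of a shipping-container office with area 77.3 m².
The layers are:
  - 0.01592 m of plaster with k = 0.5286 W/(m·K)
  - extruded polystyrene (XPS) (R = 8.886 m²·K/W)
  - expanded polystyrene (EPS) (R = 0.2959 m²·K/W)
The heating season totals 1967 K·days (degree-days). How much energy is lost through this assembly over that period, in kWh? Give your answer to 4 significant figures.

396.1 kWh

0.01592/0.5286 = 0.030117
R_total = 0.030117 + 8.886 + 0.2959 = 9.212 m²·K/W
E = A × HDD × 24 / R / 1000 = 77.3 × 1967 × 24 / 9.212 / 1000 = 396.13 kWh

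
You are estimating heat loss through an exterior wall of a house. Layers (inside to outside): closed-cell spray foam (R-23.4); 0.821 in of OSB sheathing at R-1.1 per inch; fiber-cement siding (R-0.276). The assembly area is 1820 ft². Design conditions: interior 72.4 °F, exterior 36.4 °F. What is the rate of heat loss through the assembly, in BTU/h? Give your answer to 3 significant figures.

0.821 × 1.1 = 0.9031
R_total = 23.4 + 0.9031 + 0.276 = 24.58 ft²·°F·h/BTU
Q = A·ΔT/R = 1820 × (72.4 − 36.4) / 24.58 = 2666 BTU/h

2670 BTU/h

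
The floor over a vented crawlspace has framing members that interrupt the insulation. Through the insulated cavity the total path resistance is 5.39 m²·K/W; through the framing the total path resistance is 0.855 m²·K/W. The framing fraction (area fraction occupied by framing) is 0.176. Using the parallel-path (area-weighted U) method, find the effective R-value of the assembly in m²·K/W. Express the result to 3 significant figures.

2.79 m²·K/W

U_eff = 0.824/5.39 + 0.176/0.855 = 0.1529 + 0.2058 = 0.3587
R_eff = 1/U_eff = 2.788 m²·K/W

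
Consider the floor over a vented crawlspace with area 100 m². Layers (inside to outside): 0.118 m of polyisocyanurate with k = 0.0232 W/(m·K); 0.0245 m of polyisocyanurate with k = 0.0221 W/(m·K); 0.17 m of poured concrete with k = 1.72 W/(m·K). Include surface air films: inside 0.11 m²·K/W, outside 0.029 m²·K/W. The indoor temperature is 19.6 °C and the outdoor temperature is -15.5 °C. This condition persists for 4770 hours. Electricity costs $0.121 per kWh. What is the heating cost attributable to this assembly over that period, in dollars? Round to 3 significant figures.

315 dollars

0.118/0.0232 = 5.086
0.0245/0.0221 = 1.109
0.17/1.72 = 0.09884
R_total = 0.11 + 5.086 + 1.109 + 0.09884 + 0.029 = 6.433 m²·K/W
Q = 100 × (19.6 − (-15.5)) / 6.433 = 545.7 W
E = 545.7 W × 4770 h / 1000 = 2603 kWh
Cost = 2603 × 0.121 = $314.9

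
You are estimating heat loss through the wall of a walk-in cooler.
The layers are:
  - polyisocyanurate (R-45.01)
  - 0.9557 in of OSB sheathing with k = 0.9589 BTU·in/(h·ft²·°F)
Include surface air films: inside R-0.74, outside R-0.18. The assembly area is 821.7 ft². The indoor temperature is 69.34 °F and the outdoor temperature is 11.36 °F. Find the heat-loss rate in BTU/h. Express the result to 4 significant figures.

0.9557/0.9589 = 0.99666
R_total = 0.74 + 45.01 + 0.99666 + 0.18 = 46.927 ft²·°F·h/BTU
Q = A·ΔT/R = 821.7 × (69.34 − 11.36) / 46.927 = 1015.2 BTU/h

1015 BTU/h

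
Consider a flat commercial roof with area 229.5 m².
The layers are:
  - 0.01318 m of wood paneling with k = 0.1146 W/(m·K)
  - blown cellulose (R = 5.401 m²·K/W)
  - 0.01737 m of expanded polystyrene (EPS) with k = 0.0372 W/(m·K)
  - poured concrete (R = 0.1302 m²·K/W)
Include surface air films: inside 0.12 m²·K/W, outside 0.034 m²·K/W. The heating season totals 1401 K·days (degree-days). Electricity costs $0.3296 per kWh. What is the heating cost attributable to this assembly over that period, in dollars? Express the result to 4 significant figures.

0.01318/0.1146 = 0.11501
0.01737/0.0372 = 0.46694
R_total = 0.12 + 0.11501 + 5.401 + 0.46694 + 0.1302 + 0.034 = 6.2671 m²·K/W
E = A × HDD × 24 / R / 1000 = 229.5 × 1401 × 24 / 6.2671 / 1000 = 1231.3 kWh
Cost = 1231.3 × 0.3296 = $405.84

405.8 dollars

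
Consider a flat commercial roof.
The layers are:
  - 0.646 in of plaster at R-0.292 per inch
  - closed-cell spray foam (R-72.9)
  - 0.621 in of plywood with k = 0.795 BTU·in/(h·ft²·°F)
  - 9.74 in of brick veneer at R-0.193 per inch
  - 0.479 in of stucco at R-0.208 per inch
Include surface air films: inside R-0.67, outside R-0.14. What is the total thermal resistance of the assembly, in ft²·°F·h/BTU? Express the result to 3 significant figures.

0.646 × 0.292 = 0.1886
0.621/0.795 = 0.7811
9.74 × 0.193 = 1.88
0.479 × 0.208 = 0.09963
R_total = 0.67 + 0.1886 + 72.9 + 0.7811 + 1.88 + 0.09963 + 0.14 = 76.66 ft²·°F·h/BTU

76.7 ft²·°F·h/BTU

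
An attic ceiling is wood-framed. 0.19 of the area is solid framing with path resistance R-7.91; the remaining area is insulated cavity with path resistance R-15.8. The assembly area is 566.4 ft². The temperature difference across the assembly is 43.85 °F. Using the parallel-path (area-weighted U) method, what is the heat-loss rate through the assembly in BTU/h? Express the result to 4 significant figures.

U_eff = 0.81/15.8 + 0.19/7.91 = 0.051266 + 0.02402 = 0.075286
R_eff = 1/U_eff = 13.283 ft²·°F·h/BTU
Q = 566.4 × 43.85 / 13.283 = 1869.9 BTU/h

1870 BTU/h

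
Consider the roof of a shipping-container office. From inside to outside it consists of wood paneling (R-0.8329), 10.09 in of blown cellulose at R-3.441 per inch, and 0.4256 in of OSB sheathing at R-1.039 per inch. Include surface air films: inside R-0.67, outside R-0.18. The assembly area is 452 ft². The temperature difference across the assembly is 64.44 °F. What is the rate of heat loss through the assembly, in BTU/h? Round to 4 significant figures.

790.5 BTU/h

10.09 × 3.441 = 34.72
0.4256 × 1.039 = 0.4422
R_total = 0.67 + 0.8329 + 34.72 + 0.4422 + 0.18 = 36.845 ft²·°F·h/BTU
Q = A·ΔT/R = 452 × 64.44 / 36.845 = 790.53 BTU/h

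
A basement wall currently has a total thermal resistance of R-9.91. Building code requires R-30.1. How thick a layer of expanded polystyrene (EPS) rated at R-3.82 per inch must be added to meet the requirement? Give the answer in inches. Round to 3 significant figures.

5.29 in

ΔR = 30.1 − 9.91 = 20.19 ft²·°F·h/BTU
L = ΔR / (R/in) = 20.19/3.82 = 5.285 in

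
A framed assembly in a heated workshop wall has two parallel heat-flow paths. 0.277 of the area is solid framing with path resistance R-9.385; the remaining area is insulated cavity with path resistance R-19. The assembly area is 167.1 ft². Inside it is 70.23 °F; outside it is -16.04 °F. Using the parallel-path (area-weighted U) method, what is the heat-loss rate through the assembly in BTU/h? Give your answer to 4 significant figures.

974.0 BTU/h

U_eff = 0.723/19 + 0.277/9.385 = 0.038053 + 0.029515 = 0.067568
R_eff = 1/U_eff = 14.8 ft²·°F·h/BTU
Q = 167.1 × (70.23 − (-16.04)) / 14.8 = 974.04 BTU/h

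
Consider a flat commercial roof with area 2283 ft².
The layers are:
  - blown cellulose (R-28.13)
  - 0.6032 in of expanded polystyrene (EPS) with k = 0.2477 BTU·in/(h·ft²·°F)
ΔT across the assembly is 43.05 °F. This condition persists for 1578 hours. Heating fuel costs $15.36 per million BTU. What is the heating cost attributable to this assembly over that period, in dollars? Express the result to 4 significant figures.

0.6032/0.2477 = 2.4352
R_total = 28.13 + 2.4352 = 30.565 ft²·°F·h/BTU
Q = 2283 × 43.05 / 30.565 = 3215.5 BTU/h
E = 3215.5 × 1578 = 5074100 BTU
Cost = 5074100/10⁶ × 15.36 = $77.938

77.94 dollars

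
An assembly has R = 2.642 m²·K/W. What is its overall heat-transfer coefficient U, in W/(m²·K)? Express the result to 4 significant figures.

U = 1/R = 1/2.642 = 0.3785

0.3785 W/(m²·K)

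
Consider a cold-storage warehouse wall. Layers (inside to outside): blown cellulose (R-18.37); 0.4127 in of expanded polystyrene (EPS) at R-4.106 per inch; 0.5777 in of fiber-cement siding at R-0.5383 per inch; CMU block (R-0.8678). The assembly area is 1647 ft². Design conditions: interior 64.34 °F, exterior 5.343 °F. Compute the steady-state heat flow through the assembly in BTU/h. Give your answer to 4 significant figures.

0.4127 × 4.106 = 1.6945
0.5777 × 0.5383 = 0.31098
R_total = 18.37 + 1.6945 + 0.31098 + 0.8678 = 21.243 ft²·°F·h/BTU
Q = A·ΔT/R = 1647 × (64.34 − 5.343) / 21.243 = 4574.1 BTU/h

4574 BTU/h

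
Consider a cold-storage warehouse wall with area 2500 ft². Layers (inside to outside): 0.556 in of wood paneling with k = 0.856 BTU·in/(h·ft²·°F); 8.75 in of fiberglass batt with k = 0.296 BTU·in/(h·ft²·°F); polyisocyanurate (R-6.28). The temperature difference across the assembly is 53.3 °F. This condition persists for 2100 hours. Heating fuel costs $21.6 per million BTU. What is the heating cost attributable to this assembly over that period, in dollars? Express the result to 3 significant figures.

166 dollars

0.556/0.856 = 0.6495
8.75/0.296 = 29.56
R_total = 0.6495 + 29.56 + 6.28 = 36.49 ft²·°F·h/BTU
Q = 2500 × 53.3 / 36.49 = 3652 BTU/h
E = 3652 × 2100 = 7668000 BTU
Cost = 7668000/10⁶ × 21.6 = $165.6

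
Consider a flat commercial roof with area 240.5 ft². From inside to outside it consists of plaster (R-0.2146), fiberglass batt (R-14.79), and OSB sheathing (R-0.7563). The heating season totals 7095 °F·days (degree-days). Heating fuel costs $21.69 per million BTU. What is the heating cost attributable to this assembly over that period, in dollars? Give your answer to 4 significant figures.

R_total = 0.2146 + 14.79 + 0.7563 = 15.761 ft²·°F·h/BTU
E = A × HDD × 24 / R = 240.5 × 7095 × 24 / 15.761 = 2598400 BTU
Cost = 2598400/10⁶ × 21.69 = $56.358

56.36 dollars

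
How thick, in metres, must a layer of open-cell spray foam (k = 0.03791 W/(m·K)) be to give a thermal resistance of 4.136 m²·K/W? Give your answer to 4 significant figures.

0.1568 m

L = R·k = 4.136 × 0.03791 = 0.1568 m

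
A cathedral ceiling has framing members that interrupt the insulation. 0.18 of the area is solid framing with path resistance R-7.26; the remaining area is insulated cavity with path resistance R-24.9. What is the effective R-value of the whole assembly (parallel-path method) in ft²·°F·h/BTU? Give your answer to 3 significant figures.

U_eff = 0.82/24.9 + 0.18/7.26 = 0.03293 + 0.02479 = 0.05773
R_eff = 1/U_eff = 17.32 ft²·°F·h/BTU

17.3 ft²·°F·h/BTU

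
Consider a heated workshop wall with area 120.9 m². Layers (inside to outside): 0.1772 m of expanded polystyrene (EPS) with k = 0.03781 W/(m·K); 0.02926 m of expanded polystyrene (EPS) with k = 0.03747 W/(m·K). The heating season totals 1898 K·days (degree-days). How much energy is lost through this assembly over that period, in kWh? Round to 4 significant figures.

1007 kWh

0.1772/0.03781 = 4.6866
0.02926/0.03747 = 0.78089
R_total = 4.6866 + 0.78089 = 5.4675 m²·K/W
E = A × HDD × 24 / R / 1000 = 120.9 × 1898 × 24 / 5.4675 / 1000 = 1007.3 kWh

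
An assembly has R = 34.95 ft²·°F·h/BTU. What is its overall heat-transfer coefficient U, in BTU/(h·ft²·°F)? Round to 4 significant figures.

0.02861 BTU/(h·ft²·°F)

U = 1/R = 1/34.95 = 0.028612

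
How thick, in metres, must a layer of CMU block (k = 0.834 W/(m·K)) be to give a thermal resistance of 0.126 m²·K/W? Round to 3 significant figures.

L = R·k = 0.126 × 0.834 = 0.1051 m

0.105 m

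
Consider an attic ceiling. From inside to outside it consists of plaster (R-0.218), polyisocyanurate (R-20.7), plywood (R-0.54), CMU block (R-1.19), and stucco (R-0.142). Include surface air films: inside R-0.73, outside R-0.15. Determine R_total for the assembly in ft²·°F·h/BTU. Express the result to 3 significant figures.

23.7 ft²·°F·h/BTU

R_total = 0.73 + 0.218 + 20.7 + 0.54 + 1.19 + 0.142 + 0.15 = 23.67 ft²·°F·h/BTU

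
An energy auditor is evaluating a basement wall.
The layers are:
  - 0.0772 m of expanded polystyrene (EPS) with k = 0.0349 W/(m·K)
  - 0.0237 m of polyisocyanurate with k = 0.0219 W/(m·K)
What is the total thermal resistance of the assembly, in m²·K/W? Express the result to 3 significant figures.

3.29 m²·K/W

0.0772/0.0349 = 2.212
0.0237/0.0219 = 1.082
R_total = 2.212 + 1.082 = 3.294 m²·K/W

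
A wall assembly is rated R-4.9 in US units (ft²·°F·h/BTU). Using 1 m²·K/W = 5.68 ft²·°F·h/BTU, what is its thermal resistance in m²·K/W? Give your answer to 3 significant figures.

R_SI = 4.9/5.68 = 0.8627

0.863 m²·K/W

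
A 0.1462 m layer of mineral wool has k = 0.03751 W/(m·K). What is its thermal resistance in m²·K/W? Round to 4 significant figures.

R = L/k = 0.1462/0.03751 = 3.8976 m²·K/W

3.898 m²·K/W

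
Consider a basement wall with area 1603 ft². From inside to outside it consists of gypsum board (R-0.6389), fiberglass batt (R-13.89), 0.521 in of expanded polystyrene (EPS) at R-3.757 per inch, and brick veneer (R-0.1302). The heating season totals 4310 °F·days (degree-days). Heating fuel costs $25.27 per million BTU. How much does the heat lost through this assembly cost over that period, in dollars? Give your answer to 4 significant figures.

0.521 × 3.757 = 1.9574
R_total = 0.6389 + 13.89 + 1.9574 + 0.1302 = 16.616 ft²·°F·h/BTU
E = A × HDD × 24 / R = 1603 × 4310 × 24 / 16.616 = 9978900 BTU
Cost = 9978900/10⁶ × 25.27 = $252.17

252.2 dollars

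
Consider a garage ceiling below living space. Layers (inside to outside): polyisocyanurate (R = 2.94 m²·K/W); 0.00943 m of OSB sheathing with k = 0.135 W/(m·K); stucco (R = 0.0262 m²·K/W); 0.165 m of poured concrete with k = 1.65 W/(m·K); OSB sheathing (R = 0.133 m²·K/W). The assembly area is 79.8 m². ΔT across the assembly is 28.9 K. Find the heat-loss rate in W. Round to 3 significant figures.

705 W

0.00943/0.135 = 0.06985
0.165/1.65 = 0.1
R_total = 2.94 + 0.06985 + 0.0262 + 0.1 + 0.133 = 3.269 m²·K/W
Q = A·ΔT/R = 79.8 × 28.9 / 3.269 = 705.5 W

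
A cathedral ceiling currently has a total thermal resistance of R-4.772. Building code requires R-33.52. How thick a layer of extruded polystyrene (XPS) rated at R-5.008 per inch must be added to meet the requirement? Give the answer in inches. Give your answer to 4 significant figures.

5.740 in

ΔR = 33.52 − 4.772 = 28.748 ft²·°F·h/BTU
L = ΔR / (R/in) = 28.748/5.008 = 5.7404 in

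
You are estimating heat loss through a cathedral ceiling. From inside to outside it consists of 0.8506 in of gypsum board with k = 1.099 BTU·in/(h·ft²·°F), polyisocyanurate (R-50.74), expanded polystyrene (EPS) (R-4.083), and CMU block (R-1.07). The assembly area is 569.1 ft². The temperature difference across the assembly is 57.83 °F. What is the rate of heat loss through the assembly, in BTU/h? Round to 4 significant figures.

0.8506/1.099 = 0.77398
R_total = 0.77398 + 50.74 + 4.083 + 1.07 = 56.667 ft²·°F·h/BTU
Q = A·ΔT/R = 569.1 × 57.83 / 56.667 = 580.78 BTU/h

580.8 BTU/h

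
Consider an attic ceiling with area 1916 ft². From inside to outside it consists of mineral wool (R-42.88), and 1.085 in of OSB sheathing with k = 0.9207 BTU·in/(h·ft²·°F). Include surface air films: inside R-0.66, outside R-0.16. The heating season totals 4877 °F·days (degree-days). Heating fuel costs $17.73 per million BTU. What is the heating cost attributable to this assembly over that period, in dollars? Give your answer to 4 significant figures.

1.085/0.9207 = 1.1785
R_total = 0.66 + 42.88 + 1.1785 + 0.16 = 44.878 ft²·°F·h/BTU
E = A × HDD × 24 / R = 1916 × 4877 × 24 / 44.878 = 4997100 BTU
Cost = 4997100/10⁶ × 17.73 = $88.599

88.60 dollars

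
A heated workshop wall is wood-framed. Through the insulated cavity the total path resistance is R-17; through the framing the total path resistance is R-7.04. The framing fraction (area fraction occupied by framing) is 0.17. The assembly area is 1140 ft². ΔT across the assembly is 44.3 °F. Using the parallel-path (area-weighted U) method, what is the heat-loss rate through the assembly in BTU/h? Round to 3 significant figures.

U_eff = 0.83/17 + 0.17/7.04 = 0.04882 + 0.02415 = 0.07297
R_eff = 1/U_eff = 13.7 ft²·°F·h/BTU
Q = 1140 × 44.3 / 13.7 = 3685 BTU/h

3690 BTU/h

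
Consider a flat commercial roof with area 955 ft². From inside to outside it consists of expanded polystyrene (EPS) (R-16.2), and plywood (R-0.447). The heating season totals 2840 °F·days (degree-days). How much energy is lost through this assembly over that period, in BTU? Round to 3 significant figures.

R_total = 16.2 + 0.447 = 16.65 ft²·°F·h/BTU
E = A × HDD × 24 / R = 955 × 2840 × 24 / 16.65 = 3910000 BTU

3910000 BTU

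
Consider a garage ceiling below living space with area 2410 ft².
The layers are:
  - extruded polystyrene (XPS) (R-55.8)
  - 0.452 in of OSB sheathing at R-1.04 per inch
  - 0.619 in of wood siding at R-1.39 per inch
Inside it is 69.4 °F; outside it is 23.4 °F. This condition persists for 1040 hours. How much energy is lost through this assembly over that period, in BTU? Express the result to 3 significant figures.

0.452 × 1.04 = 0.4701
0.619 × 1.39 = 0.8604
R_total = 55.8 + 0.4701 + 0.8604 = 57.13 ft²·°F·h/BTU
Q = 2410 × (69.4 − 23.4) / 57.13 = 1940 BTU/h
E = 1940 × 1040 = 2018000 BTU

2020000 BTU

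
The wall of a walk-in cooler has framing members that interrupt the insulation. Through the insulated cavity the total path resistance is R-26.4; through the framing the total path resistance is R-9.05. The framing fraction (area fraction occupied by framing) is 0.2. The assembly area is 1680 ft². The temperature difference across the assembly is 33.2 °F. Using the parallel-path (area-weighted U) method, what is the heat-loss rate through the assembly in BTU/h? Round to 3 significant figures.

U_eff = 0.8/26.4 + 0.2/9.05 = 0.0303 + 0.0221 = 0.0524
R_eff = 1/U_eff = 19.08 ft²·°F·h/BTU
Q = 1680 × 33.2 / 19.08 = 2923 BTU/h

2920 BTU/h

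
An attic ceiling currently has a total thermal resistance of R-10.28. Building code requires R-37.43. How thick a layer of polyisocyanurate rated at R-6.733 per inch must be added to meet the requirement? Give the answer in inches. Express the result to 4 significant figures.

4.032 in

ΔR = 37.43 − 10.28 = 27.15 ft²·°F·h/BTU
L = ΔR / (R/in) = 27.15/6.733 = 4.0324 in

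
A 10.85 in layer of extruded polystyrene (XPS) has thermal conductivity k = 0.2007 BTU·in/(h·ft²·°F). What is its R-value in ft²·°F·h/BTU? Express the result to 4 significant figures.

54.06 ft²·°F·h/BTU

R = L/k = 10.85/0.2007 = 54.061 ft²·°F·h/BTU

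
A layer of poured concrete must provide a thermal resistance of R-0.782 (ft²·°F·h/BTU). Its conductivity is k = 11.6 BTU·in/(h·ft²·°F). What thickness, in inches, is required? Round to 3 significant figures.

L = R × k = 0.782 × 11.6 = 9.071 in

9.07 in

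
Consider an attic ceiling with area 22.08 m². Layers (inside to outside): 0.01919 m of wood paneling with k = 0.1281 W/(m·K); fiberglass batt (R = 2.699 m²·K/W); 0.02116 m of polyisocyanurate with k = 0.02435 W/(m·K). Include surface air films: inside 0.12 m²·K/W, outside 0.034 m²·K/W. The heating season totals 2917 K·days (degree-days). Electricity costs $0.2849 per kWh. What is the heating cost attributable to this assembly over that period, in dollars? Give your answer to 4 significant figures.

113.7 dollars

0.01919/0.1281 = 0.1498
0.02116/0.02435 = 0.86899
R_total = 0.12 + 0.1498 + 2.699 + 0.86899 + 0.034 = 3.8718 m²·K/W
E = A × HDD × 24 / R / 1000 = 22.08 × 2917 × 24 / 3.8718 / 1000 = 399.24 kWh
Cost = 399.24 × 0.2849 = $113.74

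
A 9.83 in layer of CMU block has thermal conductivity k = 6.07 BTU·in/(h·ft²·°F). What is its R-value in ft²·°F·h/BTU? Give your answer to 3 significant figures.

R = L/k = 9.83/6.07 = 1.619 ft²·°F·h/BTU

1.62 ft²·°F·h/BTU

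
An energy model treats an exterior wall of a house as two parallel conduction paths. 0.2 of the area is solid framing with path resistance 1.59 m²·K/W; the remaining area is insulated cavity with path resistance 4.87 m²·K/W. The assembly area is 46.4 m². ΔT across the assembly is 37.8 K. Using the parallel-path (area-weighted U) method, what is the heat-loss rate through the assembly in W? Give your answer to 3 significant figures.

U_eff = 0.8/4.87 + 0.2/1.59 = 0.1643 + 0.1258 = 0.2901
R_eff = 1/U_eff = 3.448 m²·K/W
Q = 46.4 × 37.8 / 3.448 = 508.7 W

509 W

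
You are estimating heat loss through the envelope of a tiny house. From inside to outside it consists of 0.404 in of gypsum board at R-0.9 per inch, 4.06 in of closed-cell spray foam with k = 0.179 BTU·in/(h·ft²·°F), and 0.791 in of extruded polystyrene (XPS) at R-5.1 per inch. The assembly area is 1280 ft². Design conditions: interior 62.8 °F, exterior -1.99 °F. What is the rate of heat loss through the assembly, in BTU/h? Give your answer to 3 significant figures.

3060 BTU/h

0.404 × 0.9 = 0.3636
4.06/0.179 = 22.68
0.791 × 5.1 = 4.034
R_total = 0.3636 + 22.68 + 4.034 = 27.08 ft²·°F·h/BTU
Q = A·ΔT/R = 1280 × (62.8 − (-1.99)) / 27.08 = 3063 BTU/h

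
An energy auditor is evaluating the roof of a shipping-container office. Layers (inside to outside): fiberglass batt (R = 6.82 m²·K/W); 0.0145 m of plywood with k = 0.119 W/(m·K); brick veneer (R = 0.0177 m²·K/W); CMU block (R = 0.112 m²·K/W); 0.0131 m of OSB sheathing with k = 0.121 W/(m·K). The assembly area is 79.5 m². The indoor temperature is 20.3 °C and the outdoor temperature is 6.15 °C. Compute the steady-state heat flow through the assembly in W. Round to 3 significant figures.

157 W

0.0145/0.119 = 0.1218
0.0131/0.121 = 0.1083
R_total = 6.82 + 0.1218 + 0.0177 + 0.112 + 0.1083 = 7.18 m²·K/W
Q = A·ΔT/R = 79.5 × (20.3 − 6.15) / 7.18 = 156.7 W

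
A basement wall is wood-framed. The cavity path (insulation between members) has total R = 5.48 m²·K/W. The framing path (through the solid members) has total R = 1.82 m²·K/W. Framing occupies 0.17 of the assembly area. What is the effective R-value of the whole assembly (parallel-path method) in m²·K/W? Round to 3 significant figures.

4.08 m²·K/W

U_eff = 0.83/5.48 + 0.17/1.82 = 0.1515 + 0.09341 = 0.2449
R_eff = 1/U_eff = 4.084 m²·K/W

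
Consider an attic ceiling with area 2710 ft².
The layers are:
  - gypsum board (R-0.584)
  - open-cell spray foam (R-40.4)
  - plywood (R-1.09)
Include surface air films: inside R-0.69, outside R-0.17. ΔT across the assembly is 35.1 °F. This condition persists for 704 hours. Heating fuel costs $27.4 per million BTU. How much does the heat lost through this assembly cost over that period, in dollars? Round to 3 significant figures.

42.7 dollars

R_total = 0.69 + 0.584 + 40.4 + 1.09 + 0.17 = 42.93 ft²·°F·h/BTU
Q = 2710 × 35.1 / 42.93 = 2216 BTU/h
E = 2216 × 704 = 1560000 BTU
Cost = 1560000/10⁶ × 27.4 = $42.74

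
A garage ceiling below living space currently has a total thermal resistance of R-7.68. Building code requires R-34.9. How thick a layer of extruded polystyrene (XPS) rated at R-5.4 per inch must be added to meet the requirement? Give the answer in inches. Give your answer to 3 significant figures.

5.04 in

ΔR = 34.9 − 7.68 = 27.22 ft²·°F·h/BTU
L = ΔR / (R/in) = 27.22/5.4 = 5.041 in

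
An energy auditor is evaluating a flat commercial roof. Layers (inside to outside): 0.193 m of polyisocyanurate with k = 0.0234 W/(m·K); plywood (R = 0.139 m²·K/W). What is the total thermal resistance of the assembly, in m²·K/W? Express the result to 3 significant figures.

8.39 m²·K/W

0.193/0.0234 = 8.248
R_total = 8.248 + 0.139 = 8.387 m²·K/W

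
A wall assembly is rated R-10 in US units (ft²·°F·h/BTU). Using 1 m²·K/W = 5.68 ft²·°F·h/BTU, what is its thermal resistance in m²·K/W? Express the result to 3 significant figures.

R_SI = 10/5.68 = 1.761

1.76 m²·K/W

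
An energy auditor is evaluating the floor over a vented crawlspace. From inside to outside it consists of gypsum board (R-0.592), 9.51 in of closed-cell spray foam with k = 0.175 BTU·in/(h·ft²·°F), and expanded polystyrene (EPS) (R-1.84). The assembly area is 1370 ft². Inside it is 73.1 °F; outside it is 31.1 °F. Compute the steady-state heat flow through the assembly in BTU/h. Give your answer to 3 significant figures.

9.51/0.175 = 54.34
R_total = 0.592 + 54.34 + 1.84 = 56.77 ft²·°F·h/BTU
Q = A·ΔT/R = 1370 × (73.1 − 31.1) / 56.77 = 1013 BTU/h

1010 BTU/h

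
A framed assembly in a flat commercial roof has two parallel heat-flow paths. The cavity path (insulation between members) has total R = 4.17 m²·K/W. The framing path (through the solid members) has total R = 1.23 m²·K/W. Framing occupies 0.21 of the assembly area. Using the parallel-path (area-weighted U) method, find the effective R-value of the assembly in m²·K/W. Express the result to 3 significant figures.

U_eff = 0.79/4.17 + 0.21/1.23 = 0.1894 + 0.1707 = 0.3602
R_eff = 1/U_eff = 2.776 m²·K/W

2.78 m²·K/W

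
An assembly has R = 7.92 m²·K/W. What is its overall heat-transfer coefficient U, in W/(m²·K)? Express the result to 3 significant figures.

0.126 W/(m²·K)

U = 1/R = 1/7.92 = 0.1263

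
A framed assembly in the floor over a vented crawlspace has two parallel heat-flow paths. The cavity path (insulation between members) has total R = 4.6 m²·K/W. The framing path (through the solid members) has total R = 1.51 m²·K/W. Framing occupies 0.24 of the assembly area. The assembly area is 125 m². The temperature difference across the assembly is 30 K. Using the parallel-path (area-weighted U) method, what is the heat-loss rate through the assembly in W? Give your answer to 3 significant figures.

1220 W

U_eff = 0.76/4.6 + 0.24/1.51 = 0.1652 + 0.1589 = 0.3242
R_eff = 1/U_eff = 3.085 m²·K/W
Q = 125 × 30 / 3.085 = 1216 W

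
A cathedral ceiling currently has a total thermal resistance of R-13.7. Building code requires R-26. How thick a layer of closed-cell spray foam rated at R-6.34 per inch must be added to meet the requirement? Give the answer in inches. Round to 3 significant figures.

1.94 in

ΔR = 26 − 13.7 = 12.3 ft²·°F·h/BTU
L = ΔR / (R/in) = 12.3/6.34 = 1.94 in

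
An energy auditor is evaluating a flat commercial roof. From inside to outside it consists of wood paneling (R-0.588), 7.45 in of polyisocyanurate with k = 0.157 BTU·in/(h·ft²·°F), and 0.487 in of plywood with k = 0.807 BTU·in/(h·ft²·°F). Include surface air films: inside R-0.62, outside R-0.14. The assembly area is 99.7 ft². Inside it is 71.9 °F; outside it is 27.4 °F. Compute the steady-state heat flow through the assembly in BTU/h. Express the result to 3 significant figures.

7.45/0.157 = 47.45
0.487/0.807 = 0.6035
R_total = 0.62 + 0.588 + 47.45 + 0.6035 + 0.14 = 49.4 ft²·°F·h/BTU
Q = A·ΔT/R = 99.7 × (71.9 − 27.4) / 49.4 = 89.8 BTU/h

89.8 BTU/h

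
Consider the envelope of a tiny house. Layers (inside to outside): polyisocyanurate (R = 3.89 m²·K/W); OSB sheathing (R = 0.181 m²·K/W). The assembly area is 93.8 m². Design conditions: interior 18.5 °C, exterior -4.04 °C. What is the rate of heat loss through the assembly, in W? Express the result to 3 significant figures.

R_total = 3.89 + 0.181 = 4.071 m²·K/W
Q = A·ΔT/R = 93.8 × (18.5 − (-4.04)) / 4.071 = 519.3 W

519 W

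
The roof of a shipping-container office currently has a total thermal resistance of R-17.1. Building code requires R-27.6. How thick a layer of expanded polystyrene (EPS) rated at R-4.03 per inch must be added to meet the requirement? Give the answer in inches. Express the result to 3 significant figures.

2.61 in

ΔR = 27.6 − 17.1 = 10.5 ft²·°F·h/BTU
L = ΔR / (R/in) = 10.5/4.03 = 2.605 in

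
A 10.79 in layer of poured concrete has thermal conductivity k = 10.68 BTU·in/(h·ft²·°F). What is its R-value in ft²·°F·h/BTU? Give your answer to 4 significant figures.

1.010 ft²·°F·h/BTU

R = L/k = 10.79/10.68 = 1.0103 ft²·°F·h/BTU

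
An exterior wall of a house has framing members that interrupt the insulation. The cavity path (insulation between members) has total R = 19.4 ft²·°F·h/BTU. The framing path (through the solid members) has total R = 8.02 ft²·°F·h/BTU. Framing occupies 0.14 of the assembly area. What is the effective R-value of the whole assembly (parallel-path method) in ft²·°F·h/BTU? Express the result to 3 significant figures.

U_eff = 0.86/19.4 + 0.14/8.02 = 0.04433 + 0.01746 = 0.06179
R_eff = 1/U_eff = 16.18 ft²·°F·h/BTU

16.2 ft²·°F·h/BTU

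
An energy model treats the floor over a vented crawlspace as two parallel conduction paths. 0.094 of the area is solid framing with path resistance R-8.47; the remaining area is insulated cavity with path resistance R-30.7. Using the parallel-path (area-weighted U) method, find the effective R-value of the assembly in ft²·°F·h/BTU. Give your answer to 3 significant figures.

24.6 ft²·°F·h/BTU

U_eff = 0.906/30.7 + 0.094/8.47 = 0.02951 + 0.0111 = 0.04061
R_eff = 1/U_eff = 24.62 ft²·°F·h/BTU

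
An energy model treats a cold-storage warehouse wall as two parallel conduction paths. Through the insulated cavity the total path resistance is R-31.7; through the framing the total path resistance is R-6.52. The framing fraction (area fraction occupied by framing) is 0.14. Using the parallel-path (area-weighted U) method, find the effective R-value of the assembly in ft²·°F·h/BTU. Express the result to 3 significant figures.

U_eff = 0.86/31.7 + 0.14/6.52 = 0.02713 + 0.02147 = 0.0486
R_eff = 1/U_eff = 20.58 ft²·°F·h/BTU

20.6 ft²·°F·h/BTU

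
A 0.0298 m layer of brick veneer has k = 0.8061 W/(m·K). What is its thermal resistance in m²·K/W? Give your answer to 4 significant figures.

0.03697 m²·K/W

R = L/k = 0.0298/0.8061 = 0.036968 m²·K/W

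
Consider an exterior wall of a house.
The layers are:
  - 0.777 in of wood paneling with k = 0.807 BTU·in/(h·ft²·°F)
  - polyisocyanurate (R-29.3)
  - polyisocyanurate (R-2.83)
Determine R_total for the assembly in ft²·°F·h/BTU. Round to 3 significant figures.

33.1 ft²·°F·h/BTU

0.777/0.807 = 0.9628
R_total = 0.9628 + 29.3 + 2.83 = 33.09 ft²·°F·h/BTU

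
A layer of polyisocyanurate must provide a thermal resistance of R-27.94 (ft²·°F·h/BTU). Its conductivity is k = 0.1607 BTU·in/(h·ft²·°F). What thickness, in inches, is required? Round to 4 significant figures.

L = R × k = 27.94 × 0.1607 = 4.49 in

4.490 in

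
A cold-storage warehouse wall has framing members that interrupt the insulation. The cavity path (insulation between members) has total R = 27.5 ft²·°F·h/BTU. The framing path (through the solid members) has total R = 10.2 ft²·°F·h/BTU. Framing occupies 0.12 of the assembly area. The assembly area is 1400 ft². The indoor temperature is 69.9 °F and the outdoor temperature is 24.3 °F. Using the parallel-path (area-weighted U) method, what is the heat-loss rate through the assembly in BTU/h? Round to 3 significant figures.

2790 BTU/h

U_eff = 0.88/27.5 + 0.12/10.2 = 0.032 + 0.01176 = 0.04376
R_eff = 1/U_eff = 22.85 ft²·°F·h/BTU
Q = 1400 × (69.9 − 24.3) / 22.85 = 2794 BTU/h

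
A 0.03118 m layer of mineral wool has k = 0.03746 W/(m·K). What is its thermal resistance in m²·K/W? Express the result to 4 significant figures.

R = L/k = 0.03118/0.03746 = 0.83235 m²·K/W

0.8324 m²·K/W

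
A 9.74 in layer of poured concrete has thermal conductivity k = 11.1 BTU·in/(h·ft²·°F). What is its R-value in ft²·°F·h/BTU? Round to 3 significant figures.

0.877 ft²·°F·h/BTU

R = L/k = 9.74/11.1 = 0.8775 ft²·°F·h/BTU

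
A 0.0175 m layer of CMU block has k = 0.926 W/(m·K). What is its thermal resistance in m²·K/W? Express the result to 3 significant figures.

R = L/k = 0.0175/0.926 = 0.0189 m²·K/W

0.0189 m²·K/W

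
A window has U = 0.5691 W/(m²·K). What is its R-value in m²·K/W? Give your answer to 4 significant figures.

1.757 m²·K/W

R = 1/U = 1/0.5691 = 1.7572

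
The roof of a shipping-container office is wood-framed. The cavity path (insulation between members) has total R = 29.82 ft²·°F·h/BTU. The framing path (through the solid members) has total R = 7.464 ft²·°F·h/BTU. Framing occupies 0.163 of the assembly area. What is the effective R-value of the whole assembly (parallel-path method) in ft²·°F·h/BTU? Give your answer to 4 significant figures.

20.04 ft²·°F·h/BTU

U_eff = 0.837/29.82 + 0.163/7.464 = 0.028068 + 0.021838 = 0.049907
R_eff = 1/U_eff = 20.037 ft²·°F·h/BTU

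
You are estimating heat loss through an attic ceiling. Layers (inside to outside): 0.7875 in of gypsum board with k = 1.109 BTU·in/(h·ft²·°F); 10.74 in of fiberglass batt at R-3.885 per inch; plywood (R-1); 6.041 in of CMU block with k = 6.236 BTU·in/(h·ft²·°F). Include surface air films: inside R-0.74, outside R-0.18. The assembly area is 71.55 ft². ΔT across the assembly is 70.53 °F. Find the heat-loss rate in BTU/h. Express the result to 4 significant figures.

0.7875/1.109 = 0.7101
10.74 × 3.885 = 41.725
6.041/6.236 = 0.96873
R_total = 0.74 + 0.7101 + 41.725 + 1 + 0.96873 + 0.18 = 45.324 ft²·°F·h/BTU
Q = A·ΔT/R = 71.55 × 70.53 / 45.324 = 111.34 BTU/h

111.3 BTU/h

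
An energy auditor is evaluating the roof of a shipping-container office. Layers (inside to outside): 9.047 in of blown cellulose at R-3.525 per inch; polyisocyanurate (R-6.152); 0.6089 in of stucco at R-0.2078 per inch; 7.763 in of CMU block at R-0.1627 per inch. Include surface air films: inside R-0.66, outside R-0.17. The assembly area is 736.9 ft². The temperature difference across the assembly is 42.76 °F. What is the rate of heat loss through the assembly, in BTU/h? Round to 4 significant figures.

9.047 × 3.525 = 31.891
0.6089 × 0.2078 = 0.12653
7.763 × 0.1627 = 1.263
R_total = 0.66 + 31.891 + 6.152 + 0.12653 + 1.263 + 0.17 = 40.262 ft²·°F·h/BTU
Q = A·ΔT/R = 736.9 × 42.76 / 40.262 = 782.62 BTU/h

782.6 BTU/h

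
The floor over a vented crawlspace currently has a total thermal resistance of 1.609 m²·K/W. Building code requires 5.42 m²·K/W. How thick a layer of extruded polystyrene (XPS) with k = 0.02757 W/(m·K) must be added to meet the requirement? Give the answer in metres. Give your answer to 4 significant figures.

ΔR = 5.42 − 1.609 = 3.811 m²·K/W
L = ΔR × k = 3.811 × 0.02757 = 0.10507 m

0.1051 m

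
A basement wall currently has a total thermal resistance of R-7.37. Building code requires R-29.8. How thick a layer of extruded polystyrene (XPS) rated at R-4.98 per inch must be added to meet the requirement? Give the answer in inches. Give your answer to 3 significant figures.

4.50 in

ΔR = 29.8 − 7.37 = 22.43 ft²·°F·h/BTU
L = ΔR / (R/in) = 22.43/4.98 = 4.504 in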